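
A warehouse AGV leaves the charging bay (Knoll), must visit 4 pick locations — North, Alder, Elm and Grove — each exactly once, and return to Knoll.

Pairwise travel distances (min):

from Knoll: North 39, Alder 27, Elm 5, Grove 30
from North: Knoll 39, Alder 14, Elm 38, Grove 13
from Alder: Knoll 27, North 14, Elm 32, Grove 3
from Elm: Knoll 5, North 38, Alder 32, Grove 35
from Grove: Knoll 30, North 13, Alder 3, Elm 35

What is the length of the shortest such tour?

Shortest round trip = 86 min.

With 4 stops there are 4!/2 = 12 distinct round trips (a route and its reverse cost the same).
Knoll → North → Alder → Elm → Grove → Knoll: 39+14+32+35+30 = 150
Knoll → North → Alder → Grove → Elm → Knoll: 39+14+3+35+5 = 96
Knoll → North → Elm → Alder → Grove → Knoll: 39+38+32+3+30 = 142
Knoll → North → Elm → Grove → Alder → Knoll: 39+38+35+3+27 = 142
Knoll → North → Grove → Alder → Elm → Knoll: 39+13+3+32+5 = 92
Knoll → North → Grove → Elm → Alder → Knoll: 39+13+35+32+27 = 146
Knoll → Alder → North → Elm → Grove → Knoll: 27+14+38+35+30 = 144
Knoll → Alder → North → Grove → Elm → Knoll: 27+14+13+35+5 = 94
Knoll → Alder → Elm → North → Grove → Knoll: 27+32+38+13+30 = 140
Knoll → Alder → Grove → North → Elm → Knoll: 27+3+13+38+5 = 86
Knoll → Elm → North → Alder → Grove → Knoll: 5+38+14+3+30 = 90
Knoll → Elm → Alder → North → Grove → Knoll: 5+32+14+13+30 = 94
The minimum is 86.
One optimal route: Knoll → Alder → Grove → North → Elm → Knoll (or its reverse).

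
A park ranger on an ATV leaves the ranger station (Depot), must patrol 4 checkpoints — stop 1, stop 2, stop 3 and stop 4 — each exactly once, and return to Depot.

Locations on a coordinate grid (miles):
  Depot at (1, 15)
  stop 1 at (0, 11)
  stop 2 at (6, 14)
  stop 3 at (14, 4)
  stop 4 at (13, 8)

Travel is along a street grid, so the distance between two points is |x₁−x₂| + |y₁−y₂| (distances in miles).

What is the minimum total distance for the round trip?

With 4 stops there are 4!/2 = 12 distinct round trips (a route and its reverse cost the same).
Depot→stop 1→stop 2→stop 3→stop 4→Depot: 5+9+18+5+19 = 56
Depot→stop 1→stop 2→stop 4→stop 3→Depot: 5+9+13+5+24 = 56
Depot→stop 1→stop 3→stop 2→stop 4→Depot: 5+21+18+13+19 = 76
Depot→stop 1→stop 3→stop 4→stop 2→Depot: 5+21+5+13+6 = 50
Depot→stop 1→stop 4→stop 2→stop 3→Depot: 5+16+13+18+24 = 76
Depot→stop 1→stop 4→stop 3→stop 2→Depot: 5+16+5+18+6 = 50
Depot→stop 2→stop 1→stop 3→stop 4→Depot: 6+9+21+5+19 = 60
Depot→stop 2→stop 1→stop 4→stop 3→Depot: 6+9+16+5+24 = 60
Depot→stop 2→stop 3→stop 1→stop 4→Depot: 6+18+21+16+19 = 80
Depot→stop 2→stop 4→stop 1→stop 3→Depot: 6+13+16+21+24 = 80
Depot→stop 3→stop 1→stop 2→stop 4→Depot: 24+21+9+13+19 = 86
Depot→stop 3→stop 2→stop 1→stop 4→Depot: 24+18+9+16+19 = 86
The minimum is 50.
One optimal route: Depot → stop 1 → stop 3 → stop 4 → stop 2 → Depot (or its reverse).

50 miles — the shortest possible round trip.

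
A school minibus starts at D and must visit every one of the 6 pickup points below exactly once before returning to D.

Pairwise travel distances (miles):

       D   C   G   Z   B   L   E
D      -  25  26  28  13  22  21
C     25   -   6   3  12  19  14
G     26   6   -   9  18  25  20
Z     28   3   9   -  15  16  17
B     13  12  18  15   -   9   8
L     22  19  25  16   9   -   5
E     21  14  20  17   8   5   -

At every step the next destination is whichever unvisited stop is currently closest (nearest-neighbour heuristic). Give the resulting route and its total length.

77 miles along D → B → E → L → Z → C → G → D.

At D the remaining stops are B 13, E 21, L 22, C 25, G 26, Z 28; go to B.
At B the remaining stops are E 8, L 9, C 12, Z 15, G 18; go to E.
At E the remaining stops are L 5, C 14, Z 17, G 20; go to L.
At L the remaining stops are Z 16, C 19, G 25; go to Z.
At Z the remaining stops are C 3, G 9; go to C.
At C the remaining stops are G 6; go to G.
Return G→D: 26.
Total = 13 + 8 + 5 + 16 + 3 + 6 + 26 = 77.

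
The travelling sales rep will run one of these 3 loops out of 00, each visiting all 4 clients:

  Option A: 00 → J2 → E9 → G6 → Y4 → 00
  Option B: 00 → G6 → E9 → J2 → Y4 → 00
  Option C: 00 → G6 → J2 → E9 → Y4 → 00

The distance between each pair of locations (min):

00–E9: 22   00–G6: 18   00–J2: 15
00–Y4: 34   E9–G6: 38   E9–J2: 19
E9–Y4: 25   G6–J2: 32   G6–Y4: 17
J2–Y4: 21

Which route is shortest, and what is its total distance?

Shortest is Option A, total 123 min.

Option A: 15 + 19 + 38 + 17 + 34 = 123
Option B: 18 + 38 + 19 + 21 + 34 = 130
Option C: 18 + 32 + 19 + 25 + 34 = 128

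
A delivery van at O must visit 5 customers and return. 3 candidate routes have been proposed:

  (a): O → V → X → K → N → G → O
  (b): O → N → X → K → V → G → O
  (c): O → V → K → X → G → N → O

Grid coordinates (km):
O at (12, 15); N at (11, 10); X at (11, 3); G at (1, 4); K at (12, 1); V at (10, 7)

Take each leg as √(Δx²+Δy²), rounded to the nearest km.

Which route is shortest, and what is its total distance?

(a): 8 + 4 + 2 + 9 + 12 + 16 = 51
(b): 5 + 7 + 2 + 6 + 9 + 16 = 45
(c): 8 + 6 + 2 + 10 + 12 + 5 = 43

Shortest is (c), total 43 km.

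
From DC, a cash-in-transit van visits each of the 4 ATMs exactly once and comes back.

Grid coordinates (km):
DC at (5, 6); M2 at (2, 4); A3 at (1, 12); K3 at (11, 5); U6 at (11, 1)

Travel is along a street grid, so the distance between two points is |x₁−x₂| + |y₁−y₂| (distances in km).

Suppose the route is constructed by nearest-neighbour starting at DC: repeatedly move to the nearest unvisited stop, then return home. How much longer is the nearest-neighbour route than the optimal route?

Excess over optimum: 4 km.

From DC: M2=5, K3=7, A3=10, U6=11 → choose M2 (5).
From M2: A3=9, K3=10, U6=12 → choose A3 (9).
From A3: K3=17, U6=21 → choose K3 (17).
From K3: U6=4 → choose U6 (4).
NN route DC → M2 → A3 → K3 → U6 → DC costs 46.
Optimal: DC → A3 → M2 → U6 → K3 → DC costs 42 (by enumerating all 12 distinct tours).
Excess = 46 − 42 = 4.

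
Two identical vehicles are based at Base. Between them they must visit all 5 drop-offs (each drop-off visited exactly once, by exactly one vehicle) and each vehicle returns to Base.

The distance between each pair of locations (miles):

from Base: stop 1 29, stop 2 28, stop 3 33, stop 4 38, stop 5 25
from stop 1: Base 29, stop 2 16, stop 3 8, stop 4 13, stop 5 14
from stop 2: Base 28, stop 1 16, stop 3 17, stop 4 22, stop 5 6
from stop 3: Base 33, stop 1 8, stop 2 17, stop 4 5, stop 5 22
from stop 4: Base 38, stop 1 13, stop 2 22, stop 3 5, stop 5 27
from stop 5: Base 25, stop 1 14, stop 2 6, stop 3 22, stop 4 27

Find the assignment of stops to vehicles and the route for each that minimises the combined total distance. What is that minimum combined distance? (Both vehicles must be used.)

Minimum combined distance: 139 miles.

Try each way of splitting the stops between the two vehicles (each non-empty) and, for each split, find the best tour for each vehicle:
  {stop 1} + {stop 2, stop 3, stop 4, stop 5}: 58 + 91 = 149
  {stop 2} + {stop 1, stop 3, stop 4, stop 5}: 56 + 90 = 146
  {stop 1, stop 2} + {stop 3, stop 4, stop 5}: 73 + 90 = 163
  {stop 3} + {stop 1, stop 2, stop 4, stop 5}: 66 + 95 = 161
  {stop 1, stop 3} + {stop 2, stop 4, stop 5}: 70 + 91 = 161
  {stop 2, stop 3} + {stop 1, stop 4, stop 5}: 78 + 90 = 168
  … (15 splits in total)
  {stop 1, stop 3, stop 4} + {stop 2, stop 5}: 80 + 59 = 139  ← best
Best: vehicle 1 Base → stop 1 → stop 3 → stop 4 → Base = 80; vehicle 2 Base → stop 2 → stop 5 → Base = 59; combined 139.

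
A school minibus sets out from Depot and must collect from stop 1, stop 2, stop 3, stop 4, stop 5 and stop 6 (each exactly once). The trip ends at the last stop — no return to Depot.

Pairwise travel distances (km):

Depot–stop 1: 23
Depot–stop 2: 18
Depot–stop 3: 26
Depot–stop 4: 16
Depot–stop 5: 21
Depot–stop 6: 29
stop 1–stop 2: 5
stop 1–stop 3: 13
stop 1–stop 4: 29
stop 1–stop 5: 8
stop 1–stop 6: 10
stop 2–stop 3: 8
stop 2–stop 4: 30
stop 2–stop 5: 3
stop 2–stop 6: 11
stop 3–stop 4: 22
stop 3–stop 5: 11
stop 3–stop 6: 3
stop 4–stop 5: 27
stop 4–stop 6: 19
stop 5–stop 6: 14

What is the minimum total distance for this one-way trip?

There are 6! = 720 possible orderings.
Depot - stop 1 - stop 2 - stop 3 - stop 4 - stop 5 - stop 6: 23+5+8+22+27+14 = 99
Depot - stop 1 - stop 2 - stop 3 - stop 4 - stop 6 - stop 5: 23+5+8+22+19+14 = 91
Depot - stop 1 - stop 2 - stop 3 - stop 5 - stop 4 - stop 6: 23+5+8+11+27+19 = 93
Depot - stop 1 - stop 2 - stop 3 - stop 5 - stop 6 - stop 4: 23+5+8+11+14+19 = 80
Depot - stop 1 - stop 2 - stop 3 - stop 6 - stop 4 - stop 5: 23+5+8+3+19+27 = 85
Depot - stop 1 - stop 2 - stop 3 - stop 6 - stop 5 - stop 4: 23+5+8+3+14+27 = 80
Depot - stop 1 - stop 2 - stop 4 - stop 3 - stop 5 - stop 6: 23+5+30+22+11+14 = 105
Depot - stop 1 - stop 2 - stop 4 - stop 3 - stop 6 - stop 5: 23+5+30+22+3+14 = 97
… (712 more)
Depot - stop 4 - stop 6 - stop 3 - stop 2 - stop 5 - stop 1: 16+19+3+8+3+8 = 57  ← best
The minimum is 57.
One shortest path: Depot → stop 4 → stop 6 → stop 3 → stop 2 → stop 5 → stop 1.

Minimum one-way distance = 57 km.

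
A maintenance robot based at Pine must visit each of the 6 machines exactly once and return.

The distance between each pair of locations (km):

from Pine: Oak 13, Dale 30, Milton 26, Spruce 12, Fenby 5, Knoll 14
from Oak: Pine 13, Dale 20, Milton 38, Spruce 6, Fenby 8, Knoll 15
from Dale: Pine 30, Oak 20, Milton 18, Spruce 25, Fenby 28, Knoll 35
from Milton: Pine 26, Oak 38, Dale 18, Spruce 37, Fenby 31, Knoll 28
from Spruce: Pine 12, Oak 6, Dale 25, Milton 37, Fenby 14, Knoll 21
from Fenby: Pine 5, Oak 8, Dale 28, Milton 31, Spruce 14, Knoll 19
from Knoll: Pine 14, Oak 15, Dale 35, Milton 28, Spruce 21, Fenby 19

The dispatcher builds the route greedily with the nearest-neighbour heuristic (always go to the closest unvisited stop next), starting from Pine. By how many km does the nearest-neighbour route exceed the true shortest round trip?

Pine: Fenby=5, Spruce=12, Oak=13, Knoll=14, Milton=26, Dale=30 ⇒ Fenby
Fenby: Oak=8, Spruce=14, Knoll=19, Dale=28, Milton=31 ⇒ Oak
Oak: Spruce=6, Knoll=15, Dale=20, Milton=38 ⇒ Spruce
Spruce: Knoll=21, Dale=25, Milton=37 ⇒ Knoll
Knoll: Milton=28, Dale=35 ⇒ Milton
Milton: Dale=18 ⇒ Dale
NN route Pine → Fenby → Oak → Spruce → Knoll → Milton → Dale → Pine costs 116.
Optimal: Pine → Fenby → Oak → Spruce → Dale → Milton → Knoll → Pine costs 104 (by enumerating all 360 distinct tours).
Excess = 116 − 104 = 12.

The nearest-neighbour route is 12 km longer than optimal.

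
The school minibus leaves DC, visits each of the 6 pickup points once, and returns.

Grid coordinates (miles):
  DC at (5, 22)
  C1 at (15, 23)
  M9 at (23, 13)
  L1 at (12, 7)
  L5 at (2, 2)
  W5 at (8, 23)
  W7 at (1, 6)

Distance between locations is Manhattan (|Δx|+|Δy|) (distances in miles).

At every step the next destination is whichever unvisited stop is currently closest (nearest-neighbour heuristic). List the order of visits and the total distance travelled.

At DC the remaining stops are W5 4, C1 11, W7 20, L1 22, L5 23, M9 27; go to W5.
At W5 the remaining stops are C1 7, L1 20, W7 24, M9 25, L5 27; go to C1.
At C1 the remaining stops are M9 18, L1 19, W7 31, L5 34; go to M9.
At M9 the remaining stops are L1 17, W7 29, L5 32; go to L1.
At L1 the remaining stops are W7 12, L5 15; go to W7.
At W7 the remaining stops are L5 5; go to L5.
Return L5→DC: 23.
Total = 4 + 7 + 18 + 17 + 12 + 5 + 23 = 86.

86 miles along DC → W5 → C1 → M9 → L1 → W7 → L5 → DC.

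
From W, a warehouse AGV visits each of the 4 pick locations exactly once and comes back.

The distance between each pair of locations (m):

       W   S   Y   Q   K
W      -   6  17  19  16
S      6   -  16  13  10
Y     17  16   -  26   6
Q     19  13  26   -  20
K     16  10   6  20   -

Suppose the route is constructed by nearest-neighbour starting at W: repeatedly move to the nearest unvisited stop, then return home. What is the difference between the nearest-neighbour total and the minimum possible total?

5 m longer than the optimal tour.

W: S=6, K=16, Y=17, Q=19 ⇒ S
S: K=10, Q=13, Y=16 ⇒ K
K: Y=6, Q=20 ⇒ Y
Y: Q=26 ⇒ Q
NN route W → S → K → Y → Q → W costs 67.
Optimal: W → S → Q → K → Y → W costs 62 (by enumerating all 12 distinct tours).
Excess = 67 − 62 = 5.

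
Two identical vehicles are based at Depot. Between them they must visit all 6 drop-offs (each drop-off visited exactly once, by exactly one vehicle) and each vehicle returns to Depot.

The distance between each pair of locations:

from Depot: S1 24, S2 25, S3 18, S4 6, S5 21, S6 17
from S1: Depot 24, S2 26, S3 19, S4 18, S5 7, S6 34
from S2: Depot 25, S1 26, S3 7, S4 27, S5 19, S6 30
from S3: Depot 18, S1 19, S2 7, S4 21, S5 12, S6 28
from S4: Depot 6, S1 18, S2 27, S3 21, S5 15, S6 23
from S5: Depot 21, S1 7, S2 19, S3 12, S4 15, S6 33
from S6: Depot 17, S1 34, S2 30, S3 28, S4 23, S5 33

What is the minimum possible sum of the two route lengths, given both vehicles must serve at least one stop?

There are 2^5 − 1 = 31 ways to divide the 6 stops into two non-empty groups. For each, the best each vehicle can do is its own shortest tour through its group:
  {S1} + {S2, S3, S4, S5, S6}: 48 + 87 = 135
  {S2} + {S1, S3, S4, S5, S6}: 50 + 88 = 138
  {S1, S2} + {S3, S4, S5, S6}: 75 + 78 = 153
  {S3} + {S1, S2, S4, S5, S6}: 36 + 97 = 133
  {S1, S3} + {S2, S4, S5, S6}: 61 + 87 = 148
  {S2, S3} + {S1, S4, S5, S6}: 50 + 79 = 129
  … (31 splits in total)
  {S4} + {S1, S2, S3, S5, S6}: 12 + 97 = 109  ← best
Best: vehicle 1 Depot → S4 → Depot = 12; vehicle 2 Depot → S1 → S5 → S3 → S2 → S6 → Depot = 97; combined 109.

109 — the smallest possible combined total.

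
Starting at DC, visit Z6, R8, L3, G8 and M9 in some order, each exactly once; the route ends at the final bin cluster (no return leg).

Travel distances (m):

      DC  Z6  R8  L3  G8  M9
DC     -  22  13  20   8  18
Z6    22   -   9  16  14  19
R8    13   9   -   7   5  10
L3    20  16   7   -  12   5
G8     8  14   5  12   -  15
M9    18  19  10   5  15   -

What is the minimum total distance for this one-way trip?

There are 5! = 120 possible orderings.
DC - Z6 - R8 - L3 - G8 - M9: 22+9+7+12+15 = 65
DC - Z6 - R8 - L3 - M9 - G8: 22+9+7+5+15 = 58
DC - Z6 - R8 - G8 - L3 - M9: 22+9+5+12+5 = 53
DC - Z6 - R8 - G8 - M9 - L3: 22+9+5+15+5 = 56
DC - Z6 - R8 - M9 - L3 - G8: 22+9+10+5+12 = 58
DC - Z6 - R8 - M9 - G8 - L3: 22+9+10+15+12 = 68
DC - Z6 - L3 - R8 - G8 - M9: 22+16+7+5+15 = 65
DC - Z6 - L3 - R8 - M9 - G8: 22+16+7+10+15 = 70
DC - Z6 - L3 - G8 - R8 - M9: 22+16+12+5+10 = 65
DC - Z6 - L3 - G8 - M9 - R8: 22+16+12+15+10 = 75
DC - Z6 - L3 - M9 - R8 - G8: 22+16+5+10+5 = 58
DC - Z6 - L3 - M9 - G8 - R8: 22+16+5+15+5 = 63
DC - Z6 - G8 - R8 - L3 - M9: 22+14+5+7+5 = 53
DC - Z6 - G8 - R8 - M9 - L3: 22+14+5+10+5 = 56
… (106 more)
DC - G8 - Z6 - R8 - L3 - M9: 8+14+9+7+5 = 43  ← best
The minimum is 43.
One shortest path: DC → G8 → Z6 → R8 → L3 → M9.

43 m — the minimum one-way total.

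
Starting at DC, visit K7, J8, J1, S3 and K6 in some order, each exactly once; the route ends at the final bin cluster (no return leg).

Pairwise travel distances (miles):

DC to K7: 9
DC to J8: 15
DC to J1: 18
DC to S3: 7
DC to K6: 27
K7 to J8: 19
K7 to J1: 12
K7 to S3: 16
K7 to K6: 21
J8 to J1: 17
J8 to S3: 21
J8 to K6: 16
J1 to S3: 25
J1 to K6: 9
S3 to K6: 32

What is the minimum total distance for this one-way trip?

Shortest open route: 60 miles.

There are 5! = 120 possible orderings.
DC → K7 → J8 → J1 → S3 → K6: 9+19+17+25+32 = 102
DC → K7 → J8 → J1 → K6 → S3: 9+19+17+9+32 = 86
DC → K7 → J8 → S3 → J1 → K6: 9+19+21+25+9 = 83
DC → K7 → J8 → S3 → K6 → J1: 9+19+21+32+9 = 90
DC → K7 → J8 → K6 → J1 → S3: 9+19+16+9+25 = 78
DC → K7 → J8 → K6 → S3 → J1: 9+19+16+32+25 = 101
DC → K7 → J1 → J8 → S3 → K6: 9+12+17+21+32 = 91
DC → K7 → J1 → J8 → K6 → S3: 9+12+17+16+32 = 86
DC → K7 → J1 → S3 → J8 → K6: 9+12+25+21+16 = 83
DC → K7 → J1 → S3 → K6 → J8: 9+12+25+32+16 = 94
DC → K7 → J1 → K6 → J8 → S3: 9+12+9+16+21 = 67
DC → K7 → J1 → K6 → S3 → J8: 9+12+9+32+21 = 83
DC → K7 → S3 → J8 → J1 → K6: 9+16+21+17+9 = 72
DC → K7 → S3 → J8 → K6 → J1: 9+16+21+16+9 = 71
… (106 more)
DC → S3 → K7 → J1 → K6 → J8: 7+16+12+9+16 = 60  ← best
The minimum is 60.
One shortest path: DC → S3 → K7 → J1 → K6 → J8.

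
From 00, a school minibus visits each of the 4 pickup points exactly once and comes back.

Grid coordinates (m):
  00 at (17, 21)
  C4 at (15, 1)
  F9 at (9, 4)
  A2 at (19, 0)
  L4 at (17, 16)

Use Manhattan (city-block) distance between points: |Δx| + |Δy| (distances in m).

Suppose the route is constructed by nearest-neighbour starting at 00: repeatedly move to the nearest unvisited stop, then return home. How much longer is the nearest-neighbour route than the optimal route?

00: L4=5, C4=22, A2=23, F9=25 ⇒ L4
L4: C4=17, A2=18, F9=20 ⇒ C4
C4: A2=5, F9=9 ⇒ A2
A2: F9=14 ⇒ F9
NN route 00 → L4 → C4 → A2 → F9 → 00 costs 66.
Optimal: 00 → F9 → C4 → A2 → L4 → 00 costs 62 (by enumerating all 12 distinct tours).
Excess = 66 − 62 = 4.

Excess over optimum: 4 m.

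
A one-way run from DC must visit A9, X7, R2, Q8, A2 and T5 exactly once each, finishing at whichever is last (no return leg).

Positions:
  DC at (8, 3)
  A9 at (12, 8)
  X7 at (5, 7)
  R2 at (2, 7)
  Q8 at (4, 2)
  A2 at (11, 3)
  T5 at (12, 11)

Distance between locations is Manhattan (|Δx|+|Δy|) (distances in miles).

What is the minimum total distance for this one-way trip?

There are 6! = 720 possible orderings.
DC - A9 - X7 - R2 - Q8 - A2 - T5: 9+8+3+7+8+9 = 44
DC - A9 - X7 - R2 - Q8 - T5 - A2: 9+8+3+7+17+9 = 53
DC - A9 - X7 - R2 - A2 - Q8 - T5: 9+8+3+13+8+17 = 58
DC - A9 - X7 - R2 - A2 - T5 - Q8: 9+8+3+13+9+17 = 59
DC - A9 - X7 - R2 - T5 - Q8 - A2: 9+8+3+14+17+8 = 59
DC - A9 - X7 - R2 - T5 - A2 - Q8: 9+8+3+14+9+8 = 51
DC - A9 - X7 - Q8 - R2 - A2 - T5: 9+8+6+7+13+9 = 52
DC - A9 - X7 - Q8 - R2 - T5 - A2: 9+8+6+7+14+9 = 53
… (712 more)
DC - A2 - Q8 - R2 - X7 - A9 - T5: 3+8+7+3+8+3 = 32  ← best
The minimum is 32.
One shortest path: DC → A2 → Q8 → R2 → X7 → A9 → T5.

32 miles — the minimum one-way total.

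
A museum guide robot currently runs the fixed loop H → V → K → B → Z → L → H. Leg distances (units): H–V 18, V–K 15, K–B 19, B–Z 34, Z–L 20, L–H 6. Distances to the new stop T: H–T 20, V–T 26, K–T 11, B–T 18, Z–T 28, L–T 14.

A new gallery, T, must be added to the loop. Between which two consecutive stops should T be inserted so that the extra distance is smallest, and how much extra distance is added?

Insertion cost between consecutive stops i–j is d(i,T) + d(T,j) − d(i,j):
  between H and V: 20 + 26 − 18 = 28
  between V and K: 26 + 11 − 15 = 22
  between K and B: 11 + 18 − 19 = 10
  between B and Z: 18 + 28 − 34 = 12
  between Z and L: 28 + 14 − 20 = 22
  between L and H: 14 + 20 − 6 = 28
Cheapest insertion is between K and B, adding 10.
New total = 112 + 10 = 122.

Adding 10 by placing T on the K–B leg.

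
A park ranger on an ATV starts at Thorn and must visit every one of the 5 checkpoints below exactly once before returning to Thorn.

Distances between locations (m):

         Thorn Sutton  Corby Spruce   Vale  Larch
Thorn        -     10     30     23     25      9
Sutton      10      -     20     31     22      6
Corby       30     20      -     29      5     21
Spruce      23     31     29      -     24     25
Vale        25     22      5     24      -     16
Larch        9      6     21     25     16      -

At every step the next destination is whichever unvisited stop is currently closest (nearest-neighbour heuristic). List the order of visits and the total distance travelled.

87 m along Thorn → Larch → Sutton → Corby → Vale → Spruce → Thorn.

Thorn → [Larch:9 / Sutton:10 / Spruce:23 / Vale:25 / Corby:30] → Larch (9)
Larch → [Sutton:6 / Vale:16 / Corby:21 / Spruce:25] → Sutton (6)
Sutton → [Corby:20 / Vale:22 / Spruce:31] → Corby (20)
Corby → [Vale:5 / Spruce:29] → Vale (5)
Vale → [Spruce:24] → Spruce (24)
Return Spruce→Thorn: 23.
Total = 9 + 6 + 20 + 5 + 24 + 23 = 87.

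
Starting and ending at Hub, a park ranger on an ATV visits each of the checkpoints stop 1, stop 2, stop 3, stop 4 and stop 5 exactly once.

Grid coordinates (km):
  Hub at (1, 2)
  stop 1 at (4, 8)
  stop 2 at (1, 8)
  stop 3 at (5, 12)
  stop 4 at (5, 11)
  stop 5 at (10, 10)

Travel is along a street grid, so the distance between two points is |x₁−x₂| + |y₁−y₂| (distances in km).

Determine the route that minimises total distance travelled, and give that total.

With 5 stops there are 5!/2 = 60 distinct round trips (a route and its reverse cost the same).
Hub → stop 1 → stop 2 → stop 3 → stop 4 → stop 5 → Hub: 9+3+8+1+6+17 = 44
Hub → stop 1 → stop 2 → stop 3 → stop 5 → stop 4 → Hub: 9+3+8+7+6+13 = 46
Hub → stop 1 → stop 2 → stop 4 → stop 3 → stop 5 → Hub: 9+3+7+1+7+17 = 44
Hub → stop 1 → stop 2 → stop 4 → stop 5 → stop 3 → Hub: 9+3+7+6+7+14 = 46
Hub → stop 1 → stop 2 → stop 5 → stop 3 → stop 4 → Hub: 9+3+11+7+1+13 = 44
Hub → stop 1 → stop 2 → stop 5 → stop 4 → stop 3 → Hub: 9+3+11+6+1+14 = 44
Hub → stop 1 → stop 3 → stop 2 → stop 4 → stop 5 → Hub: 9+5+8+7+6+17 = 52
Hub → stop 1 → stop 3 → stop 2 → stop 5 → stop 4 → Hub: 9+5+8+11+6+13 = 52
Hub → stop 1 → stop 3 → stop 4 → stop 2 → stop 5 → Hub: 9+5+1+7+11+17 = 50
Hub → stop 1 → stop 3 → stop 4 → stop 5 → stop 2 → Hub: 9+5+1+6+11+6 = 38
Hub → stop 1 → stop 3 → stop 5 → stop 2 → stop 4 → Hub: 9+5+7+11+7+13 = 52
Hub → stop 1 → stop 3 → stop 5 → stop 4 → stop 2 → Hub: 9+5+7+6+7+6 = 40
Hub → stop 1 → stop 4 → stop 2 → stop 3 → stop 5 → Hub: 9+4+7+8+7+17 = 52
Hub → stop 1 → stop 4 → stop 2 → stop 5 → stop 3 → Hub: 9+4+7+11+7+14 = 52
… (46 more)
The minimum is 38.
One optimal route: Hub → stop 1 → stop 3 → stop 4 → stop 5 → stop 2 → Hub (or its reverse).

38 km — the shortest possible round trip.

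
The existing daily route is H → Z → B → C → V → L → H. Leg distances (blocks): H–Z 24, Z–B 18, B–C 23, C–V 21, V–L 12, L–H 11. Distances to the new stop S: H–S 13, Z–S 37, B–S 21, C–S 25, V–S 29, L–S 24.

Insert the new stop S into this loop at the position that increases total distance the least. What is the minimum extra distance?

Insertion cost between consecutive stops i–j is d(i,S) + d(S,j) − d(i,j):
  between H and Z: 13 + 37 − 24 = 26
  between Z and B: 37 + 21 − 18 = 40
  between B and C: 21 + 25 − 23 = 23
  between C and V: 25 + 29 − 21 = 33
  between V and L: 29 + 24 − 12 = 41
  between L and H: 24 + 13 − 11 = 26
Cheapest insertion is between B and C, adding 23.
New total = 109 + 23 = 132.

Minimum extra distance: 23 blocks, inserting S between B and C.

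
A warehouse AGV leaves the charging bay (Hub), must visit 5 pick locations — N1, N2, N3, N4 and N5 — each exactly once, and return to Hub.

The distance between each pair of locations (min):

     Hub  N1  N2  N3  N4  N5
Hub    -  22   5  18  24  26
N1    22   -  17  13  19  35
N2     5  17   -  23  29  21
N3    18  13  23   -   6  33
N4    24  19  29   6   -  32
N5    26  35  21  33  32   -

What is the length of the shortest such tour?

Hub-N1-N2-N3-N4-N5-Hub: 22+17+23+6+32+26 = 126
Hub-N1-N2-N3-N5-N4-Hub: 22+17+23+33+32+24 = 151
Hub-N1-N2-N4-N3-N5-Hub: 22+17+29+6+33+26 = 133
Hub-N1-N2-N4-N5-N3-Hub: 22+17+29+32+33+18 = 151
Hub-N1-N2-N5-N3-N4-Hub: 22+17+21+33+6+24 = 123
Hub-N1-N2-N5-N4-N3-Hub: 22+17+21+32+6+18 = 116
Hub-N1-N3-N2-N4-N5-Hub: 22+13+23+29+32+26 = 145
Hub-N1-N3-N2-N5-N4-Hub: 22+13+23+21+32+24 = 135
Hub-N1-N3-N4-N2-N5-Hub: 22+13+6+29+21+26 = 117
Hub-N1-N3-N4-N5-N2-Hub: 22+13+6+32+21+5 = 99
Hub-N1-N3-N5-N2-N4-Hub: 22+13+33+21+29+24 = 142
Hub-N1-N3-N5-N4-N2-Hub: 22+13+33+32+29+5 = 134
Hub-N1-N4-N2-N3-N5-Hub: 22+19+29+23+33+26 = 152
Hub-N1-N4-N2-N5-N3-Hub: 22+19+29+21+33+18 = 142
… (46 more)
The minimum is 99.
One optimal route: Hub → N1 → N3 → N4 → N5 → N2 → Hub (or its reverse).

99 min — the shortest possible round trip.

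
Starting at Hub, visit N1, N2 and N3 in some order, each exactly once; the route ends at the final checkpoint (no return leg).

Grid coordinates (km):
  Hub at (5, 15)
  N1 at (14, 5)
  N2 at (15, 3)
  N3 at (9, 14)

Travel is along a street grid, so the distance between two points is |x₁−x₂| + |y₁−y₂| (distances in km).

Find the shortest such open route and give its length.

There are 3! = 6 possible orderings.
Hub - N1 - N2 - N3: 19+3+17 = 39
Hub - N1 - N3 - N2: 19+14+17 = 50
Hub - N2 - N1 - N3: 22+3+14 = 39
Hub - N2 - N3 - N1: 22+17+14 = 53
Hub - N3 - N1 - N2: 5+14+3 = 22
Hub - N3 - N2 - N1: 5+17+3 = 25
The minimum is 22.
One shortest path: Hub → N3 → N1 → N2.

22 km — the minimum one-way total.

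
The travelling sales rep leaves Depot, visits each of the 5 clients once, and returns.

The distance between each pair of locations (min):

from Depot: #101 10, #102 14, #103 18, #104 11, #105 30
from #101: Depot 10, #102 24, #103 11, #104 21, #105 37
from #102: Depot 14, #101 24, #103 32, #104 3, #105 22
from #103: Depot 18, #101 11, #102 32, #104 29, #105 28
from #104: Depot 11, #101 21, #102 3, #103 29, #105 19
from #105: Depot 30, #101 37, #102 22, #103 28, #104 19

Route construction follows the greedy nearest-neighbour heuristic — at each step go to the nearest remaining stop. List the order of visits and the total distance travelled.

From Depot: distances to unvisited — #101=10, #104=11, #102=14, #103=18, #105=30. Nearest is #101 (10).
From #101: distances to unvisited — #103=11, #104=21, #102=24, #105=37. Nearest is #103 (11).
From #103: distances to unvisited — #105=28, #104=29, #102=32. Nearest is #105 (28).
From #105: distances to unvisited — #104=19, #102=22. Nearest is #104 (19).
From #104: distances to unvisited — #102=3. Nearest is #102 (3).
Return #102→Depot: 14.
Total = 10 + 11 + 28 + 19 + 3 + 14 = 85.

Total distance 85 min via the nearest-neighbour route Depot → #101 → #103 → #105 → #104 → #102 → Depot.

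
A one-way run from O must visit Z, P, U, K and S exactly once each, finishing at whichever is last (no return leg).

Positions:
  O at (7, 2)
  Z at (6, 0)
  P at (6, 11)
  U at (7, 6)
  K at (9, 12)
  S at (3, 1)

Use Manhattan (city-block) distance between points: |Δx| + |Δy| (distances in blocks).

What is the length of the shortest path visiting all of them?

There are 5! = 120 possible orderings.
O - Z - P - U - K - S: 3+11+6+8+17 = 45
O - Z - P - U - S - K: 3+11+6+9+17 = 46
O - Z - P - K - U - S: 3+11+4+8+9 = 35
O - Z - P - K - S - U: 3+11+4+17+9 = 44
O - Z - P - S - U - K: 3+11+13+9+8 = 44
O - Z - P - S - K - U: 3+11+13+17+8 = 52
O - Z - U - P - K - S: 3+7+6+4+17 = 37
O - Z - U - P - S - K: 3+7+6+13+17 = 46
O - Z - U - K - P - S: 3+7+8+4+13 = 35
O - Z - U - K - S - P: 3+7+8+17+13 = 48
O - Z - U - S - P - K: 3+7+9+13+4 = 36
O - Z - U - S - K - P: 3+7+9+17+4 = 40
O - Z - K - P - U - S: 3+15+4+6+9 = 37
O - Z - K - P - S - U: 3+15+4+13+9 = 44
… (106 more)
O - Z - S - U - P - K: 3+4+9+6+4 = 26  ← best
The minimum is 26.
One shortest path: O → Z → S → U → P → K.

Shortest open route: 26 blocks.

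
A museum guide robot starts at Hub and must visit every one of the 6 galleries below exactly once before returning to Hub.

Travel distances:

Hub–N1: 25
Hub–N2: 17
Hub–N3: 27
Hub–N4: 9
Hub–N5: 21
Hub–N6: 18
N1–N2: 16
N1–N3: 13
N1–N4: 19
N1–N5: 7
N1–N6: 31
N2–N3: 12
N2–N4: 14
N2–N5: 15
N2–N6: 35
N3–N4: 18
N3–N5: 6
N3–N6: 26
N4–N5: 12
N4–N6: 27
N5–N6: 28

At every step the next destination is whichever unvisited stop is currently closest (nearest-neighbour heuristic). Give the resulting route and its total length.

Total distance 104 via the nearest-neighbour route Hub → N4 → N5 → N3 → N2 → N1 → N6 → Hub.

From Hub: distances to unvisited — N4=9, N2=17, N6=18, N5=21, N1=25, N3=27. Nearest is N4 (9).
From N4: distances to unvisited — N5=12, N2=14, N3=18, N1=19, N6=27. Nearest is N5 (12).
From N5: distances to unvisited — N3=6, N1=7, N2=15, N6=28. Nearest is N3 (6).
From N3: distances to unvisited — N2=12, N1=13, N6=26. Nearest is N2 (12).
From N2: distances to unvisited — N1=16, N6=35. Nearest is N1 (16).
From N1: distances to unvisited — N6=31. Nearest is N6 (31).
Return N6→Hub: 18.
Total = 9 + 12 + 6 + 12 + 16 + 31 + 18 = 104.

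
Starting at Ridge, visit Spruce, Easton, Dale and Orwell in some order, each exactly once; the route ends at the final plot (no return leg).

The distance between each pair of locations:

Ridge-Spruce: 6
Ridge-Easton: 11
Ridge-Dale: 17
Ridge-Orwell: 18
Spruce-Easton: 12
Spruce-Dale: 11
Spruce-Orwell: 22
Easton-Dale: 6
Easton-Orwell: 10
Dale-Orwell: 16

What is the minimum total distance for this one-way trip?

Shortest open route: 33.

There are 4! = 24 possible orderings.
Ridge - Spruce - Easton - Dale - Orwell: 6+12+6+16 = 40
Ridge - Spruce - Easton - Orwell - Dale: 6+12+10+16 = 44
Ridge - Spruce - Dale - Easton - Orwell: 6+11+6+10 = 33
Ridge - Spruce - Dale - Orwell - Easton: 6+11+16+10 = 43
Ridge - Spruce - Orwell - Easton - Dale: 6+22+10+6 = 44
Ridge - Spruce - Orwell - Dale - Easton: 6+22+16+6 = 50
Ridge - Easton - Spruce - Dale - Orwell: 11+12+11+16 = 50
Ridge - Easton - Spruce - Orwell - Dale: 11+12+22+16 = 61
Ridge - Easton - Dale - Spruce - Orwell: 11+6+11+22 = 50
Ridge - Easton - Dale - Orwell - Spruce: 11+6+16+22 = 55
Ridge - Easton - Orwell - Spruce - Dale: 11+10+22+11 = 54
Ridge - Easton - Orwell - Dale - Spruce: 11+10+16+11 = 48
Ridge - Dale - Spruce - Easton - Orwell: 17+11+12+10 = 50
Ridge - Dale - Spruce - Orwell - Easton: 17+11+22+10 = 60
… (10 more)
The minimum is 33.
One shortest path: Ridge → Spruce → Dale → Easton → Orwell.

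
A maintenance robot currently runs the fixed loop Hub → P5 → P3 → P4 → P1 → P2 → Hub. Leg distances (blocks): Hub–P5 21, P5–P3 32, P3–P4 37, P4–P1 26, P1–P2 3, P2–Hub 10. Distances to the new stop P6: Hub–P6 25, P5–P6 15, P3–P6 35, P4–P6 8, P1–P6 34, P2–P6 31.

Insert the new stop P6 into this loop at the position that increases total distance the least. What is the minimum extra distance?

Insertion cost between consecutive stops i–j is d(i,P6) + d(P6,j) − d(i,j):
  between Hub and P5: 25 + 15 − 21 = 19
  between P5 and P3: 15 + 35 − 32 = 18
  between P3 and P4: 35 + 8 − 37 = 6
  between P4 and P1: 8 + 34 − 26 = 16
  between P1 and P2: 34 + 31 − 3 = 62
  between P2 and Hub: 31 + 25 − 10 = 46
Cheapest insertion is between P3 and P4, adding 6.
New total = 129 + 6 = 135.

Minimum extra distance: 6 blocks, inserting P6 between P3 and P4.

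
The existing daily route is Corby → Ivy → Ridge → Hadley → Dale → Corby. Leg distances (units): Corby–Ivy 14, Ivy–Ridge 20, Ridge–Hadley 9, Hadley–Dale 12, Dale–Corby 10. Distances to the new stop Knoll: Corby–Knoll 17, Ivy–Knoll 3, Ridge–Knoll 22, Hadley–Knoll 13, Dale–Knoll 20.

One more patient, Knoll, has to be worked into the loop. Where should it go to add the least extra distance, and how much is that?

+5 — insert Knoll between Ivy and Ridge.

Insertion cost between consecutive stops i–j is d(i,Knoll) + d(Knoll,j) − d(i,j):
  between Corby and Ivy: 17 + 3 − 14 = 6
  between Ivy and Ridge: 3 + 22 − 20 = 5
  between Ridge and Hadley: 22 + 13 − 9 = 26
  between Hadley and Dale: 13 + 20 − 12 = 21
  between Dale and Corby: 20 + 17 − 10 = 27
Cheapest insertion is between Ivy and Ridge, adding 5.
New total = 65 + 5 = 70.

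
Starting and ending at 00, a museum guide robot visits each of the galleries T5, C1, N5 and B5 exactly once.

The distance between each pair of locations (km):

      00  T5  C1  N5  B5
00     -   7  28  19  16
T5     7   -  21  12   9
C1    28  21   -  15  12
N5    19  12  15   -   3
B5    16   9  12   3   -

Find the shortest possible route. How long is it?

62 km — the shortest possible round trip.

00→T5→C1→N5→B5→00: 7+21+15+3+16 = 62
00→T5→C1→B5→N5→00: 7+21+12+3+19 = 62
00→T5→N5→C1→B5→00: 7+12+15+12+16 = 62
00→T5→N5→B5→C1→00: 7+12+3+12+28 = 62
00→T5→B5→C1→N5→00: 7+9+12+15+19 = 62
00→T5→B5→N5→C1→00: 7+9+3+15+28 = 62
00→C1→T5→N5→B5→00: 28+21+12+3+16 = 80
00→C1→T5→B5→N5→00: 28+21+9+3+19 = 80
00→C1→N5→T5→B5→00: 28+15+12+9+16 = 80
00→C1→B5→T5→N5→00: 28+12+9+12+19 = 80
00→N5→T5→C1→B5→00: 19+12+21+12+16 = 80
00→N5→C1→T5→B5→00: 19+15+21+9+16 = 80
The minimum is 62.
One optimal route: 00 → T5 → C1 → N5 → B5 → 00 (or its reverse).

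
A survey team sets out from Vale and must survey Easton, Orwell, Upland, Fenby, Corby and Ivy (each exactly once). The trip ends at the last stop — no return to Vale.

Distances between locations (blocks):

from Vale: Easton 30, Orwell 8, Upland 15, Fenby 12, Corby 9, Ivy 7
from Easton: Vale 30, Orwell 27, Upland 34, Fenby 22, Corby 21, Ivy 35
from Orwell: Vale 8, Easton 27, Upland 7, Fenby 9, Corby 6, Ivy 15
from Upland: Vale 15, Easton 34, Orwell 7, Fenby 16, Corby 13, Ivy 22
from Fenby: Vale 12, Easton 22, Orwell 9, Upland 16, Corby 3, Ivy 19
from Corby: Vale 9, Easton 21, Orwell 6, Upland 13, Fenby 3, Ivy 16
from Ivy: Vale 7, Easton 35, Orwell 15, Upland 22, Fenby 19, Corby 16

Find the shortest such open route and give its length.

67 blocks — the minimum one-way total.

There are 6! = 720 possible orderings.
Vale→Easton→Orwell→Upland→Fenby→Corby→Ivy: 30+27+7+16+3+16 = 99
Vale→Easton→Orwell→Upland→Fenby→Ivy→Corby: 30+27+7+16+19+16 = 115
Vale→Easton→Orwell→Upland→Corby→Fenby→Ivy: 30+27+7+13+3+19 = 99
Vale→Easton→Orwell→Upland→Corby→Ivy→Fenby: 30+27+7+13+16+19 = 112
Vale→Easton→Orwell→Upland→Ivy→Fenby→Corby: 30+27+7+22+19+3 = 108
Vale→Easton→Orwell→Upland→Ivy→Corby→Fenby: 30+27+7+22+16+3 = 105
Vale→Easton→Orwell→Fenby→Upland→Corby→Ivy: 30+27+9+16+13+16 = 111
Vale→Easton→Orwell→Fenby→Upland→Ivy→Corby: 30+27+9+16+22+16 = 120
… (712 more)
Vale→Ivy→Orwell→Upland→Corby→Fenby→Easton: 7+15+7+13+3+22 = 67  ← best
The minimum is 67.
One shortest path: Vale → Ivy → Orwell → Upland → Corby → Fenby → Easton.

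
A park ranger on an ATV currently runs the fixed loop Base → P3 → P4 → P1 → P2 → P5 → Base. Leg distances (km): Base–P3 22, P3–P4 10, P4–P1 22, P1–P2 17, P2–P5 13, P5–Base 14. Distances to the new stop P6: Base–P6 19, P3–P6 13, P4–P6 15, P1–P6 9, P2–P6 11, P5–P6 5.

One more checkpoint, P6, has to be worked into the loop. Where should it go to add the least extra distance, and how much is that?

Insertion cost between consecutive stops i–j is d(i,P6) + d(P6,j) − d(i,j):
  between Base and P3: 19 + 13 − 22 = 10
  between P3 and P4: 13 + 15 − 10 = 18
  between P4 and P1: 15 + 9 − 22 = 2
  between P1 and P2: 9 + 11 − 17 = 3
  between P2 and P5: 11 + 5 − 13 = 3
  between P5 and Base: 5 + 19 − 14 = 10
Cheapest insertion is between P4 and P1, adding 2.
New total = 98 + 2 = 100.

Minimum extra distance: 2 km, inserting P6 between P4 and P1.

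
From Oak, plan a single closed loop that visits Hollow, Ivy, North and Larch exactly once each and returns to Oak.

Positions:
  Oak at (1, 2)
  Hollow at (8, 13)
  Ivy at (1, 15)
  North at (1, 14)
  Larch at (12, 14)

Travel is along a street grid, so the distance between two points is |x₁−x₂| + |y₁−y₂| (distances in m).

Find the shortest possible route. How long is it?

Shortest round trip = 48 m.

There are 12 distinct closed tours to check (reversals are equivalent).
Oak-Hollow-Ivy-North-Larch-Oak: 18+9+1+11+23 = 62
Oak-Hollow-Ivy-Larch-North-Oak: 18+9+12+11+12 = 62
Oak-Hollow-North-Ivy-Larch-Oak: 18+8+1+12+23 = 62
Oak-Hollow-North-Larch-Ivy-Oak: 18+8+11+12+13 = 62
Oak-Hollow-Larch-Ivy-North-Oak: 18+5+12+1+12 = 48
Oak-Hollow-Larch-North-Ivy-Oak: 18+5+11+1+13 = 48
Oak-Ivy-Hollow-North-Larch-Oak: 13+9+8+11+23 = 64
Oak-Ivy-Hollow-Larch-North-Oak: 13+9+5+11+12 = 50
Oak-Ivy-North-Hollow-Larch-Oak: 13+1+8+5+23 = 50
Oak-Ivy-Larch-Hollow-North-Oak: 13+12+5+8+12 = 50
Oak-North-Hollow-Ivy-Larch-Oak: 12+8+9+12+23 = 64
Oak-North-Ivy-Hollow-Larch-Oak: 12+1+9+5+23 = 50
The minimum is 48.
One optimal route: Oak → Hollow → Larch → Ivy → North → Oak (or its reverse).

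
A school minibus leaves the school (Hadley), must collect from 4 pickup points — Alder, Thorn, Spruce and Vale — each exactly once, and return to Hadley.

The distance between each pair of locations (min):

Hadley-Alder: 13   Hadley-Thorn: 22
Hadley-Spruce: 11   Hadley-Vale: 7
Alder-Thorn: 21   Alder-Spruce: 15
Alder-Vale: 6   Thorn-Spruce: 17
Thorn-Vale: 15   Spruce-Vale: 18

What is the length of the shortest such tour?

There are 12 distinct closed tours to check (reversals are equivalent).
Hadley → Alder → Thorn → Spruce → Vale → Hadley: 13+21+17+18+7 = 76
Hadley → Alder → Thorn → Vale → Spruce → Hadley: 13+21+15+18+11 = 78
Hadley → Alder → Spruce → Thorn → Vale → Hadley: 13+15+17+15+7 = 67
Hadley → Alder → Spruce → Vale → Thorn → Hadley: 13+15+18+15+22 = 83
Hadley → Alder → Vale → Thorn → Spruce → Hadley: 13+6+15+17+11 = 62
Hadley → Alder → Vale → Spruce → Thorn → Hadley: 13+6+18+17+22 = 76
Hadley → Thorn → Alder → Spruce → Vale → Hadley: 22+21+15+18+7 = 83
Hadley → Thorn → Alder → Vale → Spruce → Hadley: 22+21+6+18+11 = 78
Hadley → Thorn → Spruce → Alder → Vale → Hadley: 22+17+15+6+7 = 67
Hadley → Thorn → Vale → Alder → Spruce → Hadley: 22+15+6+15+11 = 69
Hadley → Spruce → Alder → Thorn → Vale → Hadley: 11+15+21+15+7 = 69
Hadley → Spruce → Thorn → Alder → Vale → Hadley: 11+17+21+6+7 = 62
The minimum is 62.
One optimal route: Hadley → Alder → Vale → Thorn → Spruce → Hadley (or its reverse).

62 min — the shortest possible round trip.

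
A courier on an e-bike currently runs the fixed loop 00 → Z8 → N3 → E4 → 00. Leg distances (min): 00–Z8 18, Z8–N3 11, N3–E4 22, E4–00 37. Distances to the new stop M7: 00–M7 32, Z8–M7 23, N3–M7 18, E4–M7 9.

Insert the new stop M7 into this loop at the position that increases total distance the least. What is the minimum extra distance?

Insertion cost between consecutive stops i–j is d(i,M7) + d(M7,j) − d(i,j):
  between 00 and Z8: 32 + 23 − 18 = 37
  between Z8 and N3: 23 + 18 − 11 = 30
  between N3 and E4: 18 + 9 − 22 = 5
  between E4 and 00: 9 + 32 − 37 = 4
Cheapest insertion is between E4 and 00, adding 4.
New total = 88 + 4 = 92.

Adding 4 min by placing M7 on the E4–00 leg.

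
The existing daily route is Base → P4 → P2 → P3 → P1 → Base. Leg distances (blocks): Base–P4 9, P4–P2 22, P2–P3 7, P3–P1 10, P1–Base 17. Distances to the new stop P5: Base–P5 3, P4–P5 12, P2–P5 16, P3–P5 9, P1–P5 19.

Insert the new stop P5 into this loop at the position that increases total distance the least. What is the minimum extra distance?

Insertion cost between consecutive stops i–j is d(i,P5) + d(P5,j) − d(i,j):
  between Base and P4: 3 + 12 − 9 = 6
  between P4 and P2: 12 + 16 − 22 = 6
  between P2 and P3: 16 + 9 − 7 = 18
  between P3 and P1: 9 + 19 − 10 = 18
  between P1 and Base: 19 + 3 − 17 = 5
Cheapest insertion is between P1 and Base, adding 5.
New total = 65 + 5 = 70.

Minimum extra distance: 5 blocks, inserting P5 between P1 and Base.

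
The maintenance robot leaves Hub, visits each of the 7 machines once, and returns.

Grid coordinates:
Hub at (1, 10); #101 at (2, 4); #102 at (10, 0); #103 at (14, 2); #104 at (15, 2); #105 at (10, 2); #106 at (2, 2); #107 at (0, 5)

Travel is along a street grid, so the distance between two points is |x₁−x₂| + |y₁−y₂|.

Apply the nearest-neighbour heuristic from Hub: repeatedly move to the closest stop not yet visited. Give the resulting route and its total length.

50 along Hub → #107 → #101 → #106 → #105 → #102 → #103 → #104 → Hub.

At Hub the remaining stops are #107 6, #101 7, #106 9, #105 17, #102 19, #103 21, #104 22; go to #107.
At #107 the remaining stops are #101 3, #106 5, #105 13, #102 15, #103 17, #104 18; go to #101.
At #101 the remaining stops are #106 2, #105 10, #102 12, #103 14, #104 15; go to #106.
At #106 the remaining stops are #105 8, #102 10, #103 12, #104 13; go to #105.
At #105 the remaining stops are #102 2, #103 4, #104 5; go to #102.
At #102 the remaining stops are #103 6, #104 7; go to #103.
At #103 the remaining stops are #104 1; go to #104.
Return #104→Hub: 22.
Total = 6 + 3 + 2 + 8 + 2 + 6 + 1 + 22 = 50.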